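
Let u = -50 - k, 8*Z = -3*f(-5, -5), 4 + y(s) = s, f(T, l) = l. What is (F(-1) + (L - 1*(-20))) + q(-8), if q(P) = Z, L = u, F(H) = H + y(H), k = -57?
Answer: 183/8 ≈ 22.875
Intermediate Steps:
y(s) = -4 + s
F(H) = -4 + 2*H (F(H) = H + (-4 + H) = -4 + 2*H)
Z = 15/8 (Z = (-3*(-5))/8 = (⅛)*15 = 15/8 ≈ 1.8750)
u = 7 (u = -50 - 1*(-57) = -50 + 57 = 7)
L = 7
q(P) = 15/8
(F(-1) + (L - 1*(-20))) + q(-8) = ((-4 + 2*(-1)) + (7 - 1*(-20))) + 15/8 = ((-4 - 2) + (7 + 20)) + 15/8 = (-6 + 27) + 15/8 = 21 + 15/8 = 183/8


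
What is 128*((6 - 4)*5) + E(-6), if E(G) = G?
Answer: 1274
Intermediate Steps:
128*((6 - 4)*5) + E(-6) = 128*((6 - 4)*5) - 6 = 128*(2*5) - 6 = 128*10 - 6 = 1280 - 6 = 1274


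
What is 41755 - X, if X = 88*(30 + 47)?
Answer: 34979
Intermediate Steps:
X = 6776 (X = 88*77 = 6776)
41755 - X = 41755 - 1*6776 = 41755 - 6776 = 34979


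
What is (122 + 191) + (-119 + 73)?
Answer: 267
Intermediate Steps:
(122 + 191) + (-119 + 73) = 313 - 46 = 267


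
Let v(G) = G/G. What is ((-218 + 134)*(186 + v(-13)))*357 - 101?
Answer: -5607857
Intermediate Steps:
v(G) = 1
((-218 + 134)*(186 + v(-13)))*357 - 101 = ((-218 + 134)*(186 + 1))*357 - 101 = -84*187*357 - 101 = -15708*357 - 101 = -5607756 - 101 = -5607857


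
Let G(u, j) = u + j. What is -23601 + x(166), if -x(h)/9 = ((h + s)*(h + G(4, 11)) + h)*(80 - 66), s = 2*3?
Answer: -3967149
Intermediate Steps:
s = 6
G(u, j) = j + u
x(h) = -126*h - 126*(6 + h)*(15 + h) (x(h) = -9*((h + 6)*(h + (11 + 4)) + h)*(80 - 66) = -9*((6 + h)*(h + 15) + h)*14 = -9*((6 + h)*(15 + h) + h)*14 = -9*(h + (6 + h)*(15 + h))*14 = -9*(14*h + 14*(6 + h)*(15 + h)) = -126*h - 126*(6 + h)*(15 + h))
-23601 + x(166) = -23601 + (-11340 - 2772*166 - 126*166²) = -23601 + (-11340 - 460152 - 126*27556) = -23601 + (-11340 - 460152 - 3472056) = -23601 - 3943548 = -3967149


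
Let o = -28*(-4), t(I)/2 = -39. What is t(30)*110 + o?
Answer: -8468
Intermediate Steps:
t(I) = -78 (t(I) = 2*(-39) = -78)
o = 112
t(30)*110 + o = -78*110 + 112 = -8580 + 112 = -8468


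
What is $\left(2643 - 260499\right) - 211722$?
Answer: $-469578$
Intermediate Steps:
$\left(2643 - 260499\right) - 211722 = -257856 - 211722 = -469578$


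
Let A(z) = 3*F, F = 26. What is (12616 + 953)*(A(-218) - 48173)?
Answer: -652601055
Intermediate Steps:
A(z) = 78 (A(z) = 3*26 = 78)
(12616 + 953)*(A(-218) - 48173) = (12616 + 953)*(78 - 48173) = 13569*(-48095) = -652601055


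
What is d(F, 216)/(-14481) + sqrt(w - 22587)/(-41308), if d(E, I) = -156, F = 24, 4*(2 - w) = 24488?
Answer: 52/4827 - I*sqrt(28707)/41308 ≈ 0.010773 - 0.0041017*I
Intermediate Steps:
w = -6120 (w = 2 - 1/4*24488 = 2 - 6122 = -6120)
d(F, 216)/(-14481) + sqrt(w - 22587)/(-41308) = -156/(-14481) + sqrt(-6120 - 22587)/(-41308) = -156*(-1/14481) + sqrt(-28707)*(-1/41308) = 52/4827 + (I*sqrt(28707))*(-1/41308) = 52/4827 - I*sqrt(28707)/41308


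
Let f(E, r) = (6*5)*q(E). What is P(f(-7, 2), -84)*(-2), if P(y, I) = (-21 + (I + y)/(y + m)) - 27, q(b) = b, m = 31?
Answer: 16596/179 ≈ 92.715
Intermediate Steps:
f(E, r) = 30*E (f(E, r) = (6*5)*E = 30*E)
P(y, I) = -48 + (I + y)/(31 + y) (P(y, I) = (-21 + (I + y)/(y + 31)) - 27 = (-21 + (I + y)/(31 + y)) - 27 = -48 + (I + y)/(31 + y))
P(f(-7, 2), -84)*(-2) = ((-1488 - 84 - 1410*(-7))/(31 + 30*(-7)))*(-2) = ((-1488 - 84 - 47*(-210))/(31 - 210))*(-2) = ((-1488 - 84 + 9870)/(-179))*(-2) = -1/179*8298*(-2) = -8298/179*(-2) = 16596/179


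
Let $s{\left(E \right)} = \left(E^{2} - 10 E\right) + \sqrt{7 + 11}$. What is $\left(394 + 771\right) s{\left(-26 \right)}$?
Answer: $1090440 + 3495 \sqrt{2} \approx 1.0954 \cdot 10^{6}$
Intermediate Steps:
$s{\left(E \right)} = E^{2} - 10 E + 3 \sqrt{2}$ ($s{\left(E \right)} = \left(E^{2} - 10 E\right) + \sqrt{18} = \left(E^{2} - 10 E\right) + 3 \sqrt{2} = E^{2} - 10 E + 3 \sqrt{2}$)
$\left(394 + 771\right) s{\left(-26 \right)} = \left(394 + 771\right) \left(\left(-26\right)^{2} - -260 + 3 \sqrt{2}\right) = 1165 \left(676 + 260 + 3 \sqrt{2}\right) = 1165 \left(936 + 3 \sqrt{2}\right) = 1090440 + 3495 \sqrt{2}$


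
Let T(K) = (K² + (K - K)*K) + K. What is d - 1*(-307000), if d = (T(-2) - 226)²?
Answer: 357176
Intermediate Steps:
T(K) = K + K² (T(K) = (K² + 0*K) + K = (K² + 0) + K = K² + K = K + K²)
d = 50176 (d = (-2*(1 - 2) - 226)² = (-2*(-1) - 226)² = (2 - 226)² = (-224)² = 50176)
d - 1*(-307000) = 50176 - 1*(-307000) = 50176 + 307000 = 357176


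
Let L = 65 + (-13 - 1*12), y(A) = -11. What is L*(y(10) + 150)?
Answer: 5560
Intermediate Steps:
L = 40 (L = 65 + (-13 - 12) = 65 - 25 = 40)
L*(y(10) + 150) = 40*(-11 + 150) = 40*139 = 5560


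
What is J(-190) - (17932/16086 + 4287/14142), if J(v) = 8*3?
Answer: 856193677/37914702 ≈ 22.582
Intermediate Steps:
J(v) = 24
J(-190) - (17932/16086 + 4287/14142) = 24 - (17932/16086 + 4287/14142) = 24 - (17932*(1/16086) + 4287*(1/14142)) = 24 - (8966/8043 + 1429/4714) = 24 - 1*53759171/37914702 = 24 - 53759171/37914702 = 856193677/37914702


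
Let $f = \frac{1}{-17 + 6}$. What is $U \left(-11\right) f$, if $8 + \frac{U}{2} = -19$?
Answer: $-54$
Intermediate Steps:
$U = -54$ ($U = -16 + 2 \left(-19\right) = -16 - 38 = -54$)
$f = - \frac{1}{11}$ ($f = \frac{1}{-11} = - \frac{1}{11} \approx -0.090909$)
$U \left(-11\right) f = \left(-54\right) \left(-11\right) \left(- \frac{1}{11}\right) = 594 \left(- \frac{1}{11}\right) = -54$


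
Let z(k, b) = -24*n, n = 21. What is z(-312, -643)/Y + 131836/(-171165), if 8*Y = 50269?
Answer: -7317401164/8604293385 ≈ -0.85044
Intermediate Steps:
Y = 50269/8 (Y = (1/8)*50269 = 50269/8 ≈ 6283.6)
z(k, b) = -504 (z(k, b) = -24*21 = -504)
z(-312, -643)/Y + 131836/(-171165) = -504/50269/8 + 131836/(-171165) = -504*8/50269 + 131836*(-1/171165) = -4032/50269 - 131836/171165 = -7317401164/8604293385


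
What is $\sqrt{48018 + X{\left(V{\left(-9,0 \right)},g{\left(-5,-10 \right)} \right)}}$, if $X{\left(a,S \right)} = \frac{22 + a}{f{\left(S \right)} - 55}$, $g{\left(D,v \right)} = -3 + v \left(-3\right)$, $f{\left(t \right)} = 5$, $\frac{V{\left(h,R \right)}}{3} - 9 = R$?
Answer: $\frac{\sqrt{4801702}}{10} \approx 219.13$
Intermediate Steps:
$V{\left(h,R \right)} = 27 + 3 R$
$g{\left(D,v \right)} = -3 - 3 v$
$X{\left(a,S \right)} = - \frac{11}{25} - \frac{a}{50}$ ($X{\left(a,S \right)} = \frac{22 + a}{5 - 55} = \frac{22 + a}{-50} = \left(22 + a\right) \left(- \frac{1}{50}\right) = - \frac{11}{25} - \frac{a}{50}$)
$\sqrt{48018 + X{\left(V{\left(-9,0 \right)},g{\left(-5,-10 \right)} \right)}} = \sqrt{48018 - \left(\frac{11}{25} + \frac{27 + 3 \cdot 0}{50}\right)} = \sqrt{48018 - \left(\frac{11}{25} + \frac{27 + 0}{50}\right)} = \sqrt{48018 - \frac{49}{50}} = \sqrt{\frac{2400851}{50}} = \frac{\sqrt{4801702}}{10}$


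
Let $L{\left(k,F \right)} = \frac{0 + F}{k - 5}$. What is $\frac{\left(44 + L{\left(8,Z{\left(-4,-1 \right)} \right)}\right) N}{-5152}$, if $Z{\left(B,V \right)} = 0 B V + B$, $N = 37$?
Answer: $- \frac{148}{483} \approx -0.30642$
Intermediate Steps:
$Z{\left(B,V \right)} = B$ ($Z{\left(B,V \right)} = 0 V + B = 0 + B = B$)
$L{\left(k,F \right)} = \frac{F}{-5 + k}$
$\frac{\left(44 + L{\left(8,Z{\left(-4,-1 \right)} \right)}\right) N}{-5152} = \frac{\left(44 - \frac{4}{-5 + 8}\right) 37}{-5152} = \left(44 - \frac{4}{3}\right) 37 \left(- \frac{1}{5152}\right) = \frac{128}{3} \cdot 37 \left(- \frac{1}{5152}\right) = \frac{4736}{3} \left(- \frac{1}{5152}\right) = - \frac{148}{483}$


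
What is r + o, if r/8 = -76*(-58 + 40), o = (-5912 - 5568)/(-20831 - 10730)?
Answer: 345415064/31561 ≈ 10944.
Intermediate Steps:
o = 11480/31561 (o = -11480/(-31561) = -11480*(-1/31561) = 11480/31561 ≈ 0.36374)
r = 10944 (r = 8*(-76*(-58 + 40)) = 8*(-76*(-18)) = 8*1368 = 10944)
r + o = 10944 + 11480/31561 = 345415064/31561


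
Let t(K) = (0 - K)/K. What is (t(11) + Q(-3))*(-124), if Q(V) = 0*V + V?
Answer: 496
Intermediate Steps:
Q(V) = V (Q(V) = 0 + V = V)
t(K) = -1 (t(K) = (-K)/K = -1)
(t(11) + Q(-3))*(-124) = (-1 - 3)*(-124) = -4*(-124) = 496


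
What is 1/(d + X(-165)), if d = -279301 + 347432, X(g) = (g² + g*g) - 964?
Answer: 1/121617 ≈ 8.2225e-6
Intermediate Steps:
X(g) = -964 + 2*g² (X(g) = (g² + g²) - 964 = 2*g² - 964 = -964 + 2*g²)
d = 68131
1/(d + X(-165)) = 1/(68131 + (-964 + 2*(-165)²)) = 1/(68131 + (-964 + 2*27225)) = 1/(68131 + (-964 + 54450)) = 1/(68131 + 53486) = 1/121617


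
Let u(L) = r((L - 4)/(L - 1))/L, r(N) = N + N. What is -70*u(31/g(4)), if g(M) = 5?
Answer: -3850/403 ≈ -9.5533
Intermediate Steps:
r(N) = 2*N
u(L) = 2*(-4 + L)/(L*(-1 + L)) (u(L) = (2*((L - 4)/(L - 1)))/L = (2*((-4 + L)/(-1 + L)))/L = (2*(-4 + L)/(-1 + L))/L = 2*(-4 + L)/(L*(-1 + L)))
-70*u(31/g(4)) = -140*(-4 + 31/5)/((31/5)*(-1 + 31/5)) = -140*(-4 + 31*(1/5))/((31*(1/5))*(-1 + 31*(1/5))) = -140*(-4 + 31/5)/(31/5*(-1 + 31/5)) = -140*5*11/(31*26/5*5) = -140*5*5*11/(31*26*5) = -70*55/403 = -3850/403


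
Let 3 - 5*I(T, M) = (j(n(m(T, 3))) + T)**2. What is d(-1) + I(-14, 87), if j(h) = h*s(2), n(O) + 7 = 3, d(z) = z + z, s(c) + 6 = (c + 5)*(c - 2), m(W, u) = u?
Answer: -107/5 ≈ -21.400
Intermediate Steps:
s(c) = -6 + (-2 + c)*(5 + c) (s(c) = -6 + (c + 5)*(c - 2) = -6 + (5 + c)*(-2 + c) = -6 + (-2 + c)*(5 + c))
d(z) = 2*z
n(O) = -4 (n(O) = -7 + 3 = -4)
j(h) = -6*h (j(h) = h*(-16 + 2**2 + 3*2) = h*(-16 + 4 + 6) = h*(-6) = -6*h)
I(T, M) = 3/5 - (24 + T)**2/5 (I(T, M) = 3/5 - (-6*(-4) + T)**2/5 = 3/5 - (24 + T)**2/5)
d(-1) + I(-14, 87) = 2*(-1) + (3/5 - (24 - 14)**2/5) = -2 + (3/5 - 1/5*10**2) = -2 + (3/5 - 1/5*100) = -2 + (3/5 - 20) = -2 - 97/5 = -107/5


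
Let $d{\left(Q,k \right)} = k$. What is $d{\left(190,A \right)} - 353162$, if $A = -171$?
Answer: $-353333$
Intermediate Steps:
$d{\left(190,A \right)} - 353162 = -171 - 353162 = -353333$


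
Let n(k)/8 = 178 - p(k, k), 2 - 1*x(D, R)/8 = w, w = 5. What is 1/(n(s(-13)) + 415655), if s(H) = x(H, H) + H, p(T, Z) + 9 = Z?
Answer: 1/417447 ≈ 2.3955e-6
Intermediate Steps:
x(D, R) = -24 (x(D, R) = 16 - 8*5 = 16 - 40 = -24)
p(T, Z) = -9 + Z
s(H) = -24 + H
n(k) = 1496 - 8*k (n(k) = 8*(178 - (-9 + k)) = 8*(178 + (9 - k)) = 8*(187 - k) = 1496 - 8*k)
1/(n(s(-13)) + 415655) = 1/((1496 - 8*(-24 - 13)) + 415655) = 1/((1496 - 8*(-37)) + 415655) = 1/((1496 + 296) + 415655) = 1/(1792 + 415655) = 1/417447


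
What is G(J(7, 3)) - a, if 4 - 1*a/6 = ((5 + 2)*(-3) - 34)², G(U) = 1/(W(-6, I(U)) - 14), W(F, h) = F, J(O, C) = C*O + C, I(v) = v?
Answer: 362519/20 ≈ 18126.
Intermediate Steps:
J(O, C) = C + C*O
G(U) = -1/20 (G(U) = 1/(-6 - 14) = 1/(-20) = -1/20)
a = -18126 (a = 24 - 6*((5 + 2)*(-3) - 34)² = 24 - 6*(7*(-3) - 34)² = 24 - 6*(-21 - 34)² = 24 - 6*(-55)² = 24 - 6*3025 = 24 - 18150 = -18126)
G(J(7, 3)) - a = -1/20 - 1*(-18126) = -1/20 + 18126 = 362519/20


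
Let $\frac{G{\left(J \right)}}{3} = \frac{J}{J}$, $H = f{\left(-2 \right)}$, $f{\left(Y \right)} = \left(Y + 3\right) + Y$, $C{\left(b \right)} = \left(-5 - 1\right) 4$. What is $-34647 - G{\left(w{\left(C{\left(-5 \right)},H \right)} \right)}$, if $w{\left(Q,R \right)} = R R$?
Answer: $-34650$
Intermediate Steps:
$C{\left(b \right)} = -24$ ($C{\left(b \right)} = \left(-6\right) 4 = -24$)
$f{\left(Y \right)} = 3 + 2 Y$ ($f{\left(Y \right)} = \left(3 + Y\right) + Y = 3 + 2 Y$)
$H = -1$ ($H = 3 + 2 \left(-2\right) = 3 - 4 = -1$)
$w{\left(Q,R \right)} = R^{2}$
$G{\left(J \right)} = 3$ ($G{\left(J \right)} = 3 \frac{J}{J} = 3 \cdot 1 = 3$)
$-34647 - G{\left(w{\left(C{\left(-5 \right)},H \right)} \right)} = -34647 - 3 = -34650$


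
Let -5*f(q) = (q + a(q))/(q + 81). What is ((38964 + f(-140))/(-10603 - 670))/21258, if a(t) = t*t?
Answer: -1151384/7069422303 ≈ -0.00016287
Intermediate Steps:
a(t) = t²
f(q) = -(q + q²)/(5*(81 + q)) (f(q) = -(q + q²)/(5*(q + 81)) = -(q + q²)/(5*(81 + q)))
((38964 + f(-140))/(-10603 - 670))/21258 = ((38964 + (⅕)*(-140)*(-1 - 1*(-140))/(81 - 140))/(-10603 - 670))/21258 = ((38964 + (⅕)*(-140)*(-1 + 140)/(-59))/(-11273))*(1/21258) = ((38964 + (⅕)*(-140)*(-1/59)*139)*(-1/11273))*(1/21258) = ((38964 + 3892/59)*(-1/11273))*(1/21258) = ((2302768/59)*(-1/11273))*(1/21258) = -2302768/665107*1/21258 = -1151384/7069422303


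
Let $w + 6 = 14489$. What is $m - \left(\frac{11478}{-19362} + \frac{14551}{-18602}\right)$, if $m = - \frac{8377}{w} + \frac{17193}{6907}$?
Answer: $\frac{2818748187041009}{857844462365282} \approx 3.2859$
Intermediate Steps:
$w = 14483$ ($w = -6 + 14489 = 14483$)
$m = \frac{191146280}{100034081}$ ($m = - \frac{8377}{14483} + \frac{17193}{6907} = \frac{191146280}{100034081} \approx 1.9108$)
$m - \left(\frac{11478}{-19362} + \frac{14551}{-18602}\right) = \frac{191146280}{100034081} - \left(\frac{11478}{-19362} + \frac{14551}{-18602}\right) = \frac{191146280}{100034081} - \left(11478 \left(- \frac{1}{19362}\right) + 14551 \left(- \frac{1}{18602}\right)\right) = \frac{191146280}{100034081} - \left(- \frac{1913}{3227} - \frac{14551}{18602}\right) = \frac{191146280}{100034081} - - \frac{82541703}{60028654} = \frac{191146280}{100034081} + \frac{82541703}{60028654} = \frac{2818748187041009}{857844462365282}$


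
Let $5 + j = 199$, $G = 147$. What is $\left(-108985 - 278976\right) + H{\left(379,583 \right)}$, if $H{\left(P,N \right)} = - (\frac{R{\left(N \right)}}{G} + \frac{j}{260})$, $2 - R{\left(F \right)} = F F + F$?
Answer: $- \frac{2456562623}{6370} \approx -3.8565 \cdot 10^{5}$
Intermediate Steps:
$j = 194$ ($j = -5 + 199 = 194$)
$R{\left(F \right)} = 2 - F - F^{2}$ ($R{\left(F \right)} = 2 - \left(F F + F\right) = 2 - \left(F^{2} + F\right) = 2 - \left(F + F^{2}\right) = 2 - F - F^{2}$)
$H{\left(P,N \right)} = - \frac{14519}{19110} + \frac{N}{147} + \frac{N^{2}}{147}$ ($H{\left(P,N \right)} = - (\frac{2 - N - N^{2}}{147} + \frac{194}{260}) = - (\left(2 - N - N^{2}\right) \frac{1}{147} + 194 \cdot \frac{1}{260}) = - (\left(\frac{2}{147} - \frac{N}{147} - \frac{N^{2}}{147}\right) + \frac{97}{130}) = - (\frac{14519}{19110} - \frac{N}{147} - \frac{N^{2}}{147}) = - \frac{14519}{19110} + \frac{N}{147} + \frac{N^{2}}{147}$)
$\left(-108985 - 278976\right) + H{\left(379,583 \right)} = \left(-108985 - 278976\right) + \left(- \frac{14519}{19110} + \frac{1}{147} \cdot 583 + \frac{583^{2}}{147}\right) = -387961 + \left(- \frac{14519}{19110} + \frac{583}{147} + \frac{1}{147} \cdot 339889\right) = -387961 + \left(- \frac{14519}{19110} + \frac{583}{147} + \frac{339889}{147}\right) = -387961 + \frac{14748947}{6370} = - \frac{2456562623}{6370}$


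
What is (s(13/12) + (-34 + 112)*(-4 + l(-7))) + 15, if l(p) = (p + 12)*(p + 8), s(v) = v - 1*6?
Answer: 1057/12 ≈ 88.083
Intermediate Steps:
s(v) = -6 + v (s(v) = v - 6 = -6 + v)
l(p) = (8 + p)*(12 + p) (l(p) = (12 + p)*(8 + p) = (8 + p)*(12 + p))
(s(13/12) + (-34 + 112)*(-4 + l(-7))) + 15 = ((-6 + 13/12) + (-34 + 112)*(-4 + (96 + (-7)² + 20*(-7)))) + 15 = ((-6 + 13*(1/12)) + 78*(-4 + (96 + 49 - 140))) + 15 = ((-6 + 13/12) + 78*(-4 + 5)) + 15 = (-59/12 + 78*1) + 15 = (-59/12 + 78) + 15 = 877/12 + 15 = 1057/12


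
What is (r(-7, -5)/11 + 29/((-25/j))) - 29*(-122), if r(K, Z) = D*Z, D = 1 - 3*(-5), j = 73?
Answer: 947663/275 ≈ 3446.0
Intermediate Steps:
D = 16 (D = 1 + 15 = 16)
r(K, Z) = 16*Z
(r(-7, -5)/11 + 29/((-25/j))) - 29*(-122) = ((16*(-5))/11 + 29/((-25/73))) - 29*(-122) = (-80*1/11 + 29/((-25*1/73))) + 3538 = (-80/11 + 29/(-25/73)) + 3538 = (-80/11 + 29*(-73/25)) + 3538 = (-80/11 - 2117/25) + 3538 = -25287/275 + 3538 = 947663/275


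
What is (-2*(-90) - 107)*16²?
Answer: 18688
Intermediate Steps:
(-2*(-90) - 107)*16² = (180 - 107)*256 = 73*256 = 18688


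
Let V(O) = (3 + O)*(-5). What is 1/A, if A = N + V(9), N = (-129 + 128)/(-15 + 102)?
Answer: -87/5221 ≈ -0.016663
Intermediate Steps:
N = -1/87 ≈ -0.011494
V(O) = -15 - 5*O
A = -5221/87 (A = -1/87 + (-15 - 5*9) = -1/87 + (-15 - 45) = -1/87 - 60 = -5221/87 ≈ -60.011)
1/A = 1/(-5221/87) = -87/5221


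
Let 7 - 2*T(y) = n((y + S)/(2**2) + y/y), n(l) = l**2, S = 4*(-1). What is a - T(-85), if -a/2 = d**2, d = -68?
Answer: -288823/32 ≈ -9025.7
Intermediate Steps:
S = -4
a = -9248 (a = -2*(-68)**2 = -2*4624 = -9248)
T(y) = 7/2 - y**2/32 (T(y) = 7/2 - ((y - 4)/(2**2) + y/y)**2/2 = 7/2 - ((-4 + y)/4 + 1)**2/2 = 7/2 - ((-4 + y)*(1/4) + 1)**2/2 = 7/2 - ((-1 + y/4) + 1)**2/2 = 7/2 - y**2/16/2 = 7/2 - y**2/32)
a - T(-85) = -9248 - (7/2 - 1/32*(-85)**2) = -9248 - (7/2 - 1/32*7225) = -9248 - (7/2 - 7225/32) = -9248 - 1*(-7113/32) = -9248 + 7113/32 = -288823/32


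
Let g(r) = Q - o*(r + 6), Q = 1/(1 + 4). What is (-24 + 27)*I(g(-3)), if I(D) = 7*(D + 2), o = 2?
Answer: -399/5 ≈ -79.800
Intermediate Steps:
Q = 1/5 ≈ 0.20000
g(r) = -59/5 - 2*r (g(r) = 1/5 - 2*(r + 6) = 1/5 - 2*(6 + r) = 1/5 - (12 + 2*r) = 1/5 + (-12 - 2*r) = -59/5 - 2*r)
I(D) = 14 + 7*D (I(D) = 7*(2 + D) = 14 + 7*D)
(-24 + 27)*I(g(-3)) = (-24 + 27)*(14 + 7*(-59/5 - 2*(-3))) = 3*(14 + 7*(-59/5 + 6)) = 3*(14 + 7*(-29/5)) = 3*(14 - 203/5) = 3*(-133/5) = -399/5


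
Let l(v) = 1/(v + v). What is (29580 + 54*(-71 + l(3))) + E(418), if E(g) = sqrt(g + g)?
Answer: 25755 + 2*sqrt(209) ≈ 25784.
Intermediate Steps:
l(v) = 1/(2*v)
E(g) = sqrt(2)*sqrt(g) (E(g) = sqrt(2*g) = sqrt(2)*sqrt(g))
(29580 + 54*(-71 + l(3))) + E(418) = (29580 + 54*(-71 + (1/2)/3)) + sqrt(2)*sqrt(418) = (29580 + 54*(-71 + (1/2)*(1/3))) + 2*sqrt(209) = (29580 + 54*(-71 + 1/6)) + 2*sqrt(209) = (29580 + 54*(-425/6)) + 2*sqrt(209) = (29580 - 3825) + 2*sqrt(209) = 25755 + 2*sqrt(209)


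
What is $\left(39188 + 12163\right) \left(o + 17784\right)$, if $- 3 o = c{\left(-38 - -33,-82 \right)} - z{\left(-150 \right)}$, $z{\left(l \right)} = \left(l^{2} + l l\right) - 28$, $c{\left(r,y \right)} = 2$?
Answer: $1682977674$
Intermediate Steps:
$z{\left(l \right)} = -28 + 2 l^{2}$ ($z{\left(l \right)} = \left(l^{2} + l^{2}\right) - 28 = 2 l^{2} - 28 = -28 + 2 l^{2}$)
$o = 14990$ ($o = - \frac{2 - \left(-28 + 2 \left(-150\right)^{2}\right)}{3} = - \frac{2 - \left(-28 + 2 \cdot 22500\right)}{3} = - \frac{2 - \left(-28 + 45000\right)}{3} = - \frac{2 - 44972}{3} = \left(- \frac{1}{3}\right) \left(-44970\right) = 14990$)
$\left(39188 + 12163\right) \left(o + 17784\right) = \left(39188 + 12163\right) \left(14990 + 17784\right) = 51351 \cdot 32774 = 1682977674$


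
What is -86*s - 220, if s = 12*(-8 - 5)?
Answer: 13196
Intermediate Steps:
s = -156 (s = 12*(-13) = -156)
-86*s - 220 = -86*(-156) - 220 = 13416 - 220 = 13196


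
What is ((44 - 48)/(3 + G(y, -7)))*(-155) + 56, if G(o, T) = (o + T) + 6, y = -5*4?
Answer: 194/9 ≈ 21.556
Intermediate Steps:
y = -20
G(o, T) = 6 + T + o (G(o, T) = (T + o) + 6 = 6 + T + o)
((44 - 48)/(3 + G(y, -7)))*(-155) + 56 = ((44 - 48)/(3 + (6 - 7 - 20)))*(-155) + 56 = -4/(3 - 21)*(-155) + 56 = -4/(-18)*(-155) + 56 = -4*(-1/18)*(-155) + 56 = (2/9)*(-155) + 56 = -310/9 + 56 = 194/9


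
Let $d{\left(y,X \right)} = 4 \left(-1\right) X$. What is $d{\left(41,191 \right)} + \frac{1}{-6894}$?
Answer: $- \frac{5267017}{6894} \approx -764.0$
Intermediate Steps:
$d{\left(y,X \right)} = - 4 X$
$d{\left(41,191 \right)} + \frac{1}{-6894} = \left(-4\right) 191 + \frac{1}{-6894} = -764 - \frac{1}{6894} = - \frac{5267017}{6894}$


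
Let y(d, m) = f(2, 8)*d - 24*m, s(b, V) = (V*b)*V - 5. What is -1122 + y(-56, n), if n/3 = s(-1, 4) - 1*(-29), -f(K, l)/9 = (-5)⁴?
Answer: 313302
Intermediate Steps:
f(K, l) = -5625 (f(K, l) = -9*(-5)⁴ = -9*625 = -5625)
s(b, V) = -5 + b*V² (s(b, V) = b*V² - 5 = -5 + b*V²)
n = 24 (n = 3*((-5 - 1*4²) - 1*(-29)) = 3*((-5 - 1*16) + 29) = 3*((-5 - 16) + 29) = 3*(-21 + 29) = 3*8 = 24)
y(d, m) = -5625*d - 24*m
-1122 + y(-56, n) = -1122 + (-5625*(-56) - 24*24) = -1122 + (315000 - 576) = -1122 + 314424 = 313302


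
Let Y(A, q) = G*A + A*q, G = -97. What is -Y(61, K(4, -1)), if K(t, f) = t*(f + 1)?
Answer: 5917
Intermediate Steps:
K(t, f) = t*(1 + f)
Y(A, q) = -97*A + A*q
-Y(61, K(4, -1)) = -61*(-97 + 4*(1 - 1)) = -61*(-97 + 4*0) = -61*(-97 + 0) = -61*(-97) = -1*(-5917) = 5917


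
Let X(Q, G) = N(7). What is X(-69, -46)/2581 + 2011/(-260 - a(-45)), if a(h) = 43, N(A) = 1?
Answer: -5190088/782043 ≈ -6.6366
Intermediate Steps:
X(Q, G) = 1
X(-69, -46)/2581 + 2011/(-260 - a(-45)) = 1/2581 + 2011/(-260 - 1*43) = 1*(1/2581) + 2011/(-260 - 43) = 1/2581 + 2011/(-303) = 1/2581 + 2011*(-1/303) = 1/2581 - 2011/303 = -5190088/782043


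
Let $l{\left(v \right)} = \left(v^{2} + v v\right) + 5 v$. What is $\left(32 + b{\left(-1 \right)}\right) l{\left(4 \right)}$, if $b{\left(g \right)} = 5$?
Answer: $1924$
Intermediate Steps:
$l{\left(v \right)} = 2 v^{2} + 5 v$ ($l{\left(v \right)} = \left(v^{2} + v^{2}\right) + 5 v = 2 v^{2} + 5 v$)
$\left(32 + b{\left(-1 \right)}\right) l{\left(4 \right)} = \left(32 + 5\right) 4 \left(5 + 2 \cdot 4\right) = 37 \cdot 4 \left(5 + 8\right) = 37 \cdot 4 \cdot 13 = 37 \cdot 52 = 1924$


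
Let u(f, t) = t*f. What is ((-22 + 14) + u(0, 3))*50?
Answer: -400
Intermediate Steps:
u(f, t) = f*t
((-22 + 14) + u(0, 3))*50 = ((-22 + 14) + 0*3)*50 = (-8 + 0)*50 = -8*50 = -400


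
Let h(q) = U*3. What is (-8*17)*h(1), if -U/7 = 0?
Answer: 0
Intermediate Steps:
U = 0 (U = -7*0 = 0)
h(q) = 0 (h(q) = 0*3 = 0)
(-8*17)*h(1) = -8*17*0 = -136*0 = 0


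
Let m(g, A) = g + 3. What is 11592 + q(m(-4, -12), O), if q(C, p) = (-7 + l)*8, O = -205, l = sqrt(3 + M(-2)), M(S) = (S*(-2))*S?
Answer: 11536 + 8*I*sqrt(5) ≈ 11536.0 + 17.889*I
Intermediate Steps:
M(S) = -2*S**2 (M(S) = (-2*S)*S = -2*S**2)
l = I*sqrt(5) (l = sqrt(3 - 2*(-2)**2) = sqrt(3 - 2*4) = sqrt(3 - 8) = sqrt(-5) = I*sqrt(5) ≈ 2.2361*I)
m(g, A) = 3 + g
q(C, p) = -56 + 8*I*sqrt(5) (q(C, p) = (-7 + I*sqrt(5))*8 = -56 + 8*I*sqrt(5))
11592 + q(m(-4, -12), O) = 11592 + (-56 + 8*I*sqrt(5)) = 11536 + 8*I*sqrt(5)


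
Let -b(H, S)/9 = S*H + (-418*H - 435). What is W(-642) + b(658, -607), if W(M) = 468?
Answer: 6074433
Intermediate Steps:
b(H, S) = 3915 + 3762*H - 9*H*S (b(H, S) = -9*(S*H + (-418*H - 435)) = -9*(H*S + (-435 - 418*H)) = -9*(-435 - 418*H + H*S) = 3915 + 3762*H - 9*H*S)
W(-642) + b(658, -607) = 468 + (3915 + 3762*658 - 9*658*(-607)) = 468 + (3915 + 2475396 + 3594654) = 468 + 6073965 = 6074433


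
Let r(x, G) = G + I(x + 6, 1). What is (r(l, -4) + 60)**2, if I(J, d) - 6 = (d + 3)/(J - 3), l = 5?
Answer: 15625/4 ≈ 3906.3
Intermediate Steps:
I(J, d) = 6 + (3 + d)/(-3 + J) (I(J, d) = 6 + (d + 3)/(J - 3) = 6 + (3 + d)/(-3 + J))
r(x, G) = G + (22 + 6*x)/(3 + x) (r(x, G) = G + (-15 + 1 + 6*(x + 6))/(-3 + (x + 6)) = G + (-15 + 1 + 6*(6 + x))/(-3 + (6 + x)) = G + (-15 + 1 + (36 + 6*x))/(3 + x) = G + (22 + 6*x)/(3 + x))
(r(l, -4) + 60)**2 = ((22 + 6*5 - 4*(3 + 5))/(3 + 5) + 60)**2 = ((22 + 30 - 4*8)/8 + 60)**2 = ((22 + 30 - 32)/8 + 60)**2 = ((1/8)*20 + 60)**2 = (5/2 + 60)**2 = (125/2)**2 = 15625/4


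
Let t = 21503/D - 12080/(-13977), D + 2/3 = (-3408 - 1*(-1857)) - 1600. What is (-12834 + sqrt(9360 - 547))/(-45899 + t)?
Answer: 848022817095/3033228314929 - 132152535*sqrt(8813)/6066456629858 ≈ 0.27753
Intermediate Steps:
D = -9455/3 (D = -2/3 + ((-3408 - 1*(-1857)) - 1600) = -2/3 + ((-3408 + 1857) - 1600) = -2/3 + (-1551 - 1600) = -2/3 - 3151 = -9455/3 ≈ -3151.7)
t = -787425893/132152535 (t = 21503/(-9455/3) - 12080/(-13977) = 21503*(-3/9455) - 12080*(-1/13977) = -64509/9455 + 12080/13977 = -787425893/132152535 ≈ -5.9585)
(-12834 + sqrt(9360 - 547))/(-45899 + t) = (-12834 + sqrt(9360 - 547))/(-45899 - 787425893/132152535) = (-12834 + sqrt(8813))/(-6066456629858/132152535) = (-12834 + sqrt(8813))*(-132152535/6066456629858) = 848022817095/3033228314929 - 132152535*sqrt(8813)/6066456629858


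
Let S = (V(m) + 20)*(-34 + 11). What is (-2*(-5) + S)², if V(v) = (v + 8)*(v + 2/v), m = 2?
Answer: 1299600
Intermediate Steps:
V(v) = (8 + v)*(v + 2/v)
S = -1150 (S = ((2 + 2² + 8*2 + 16/2) + 20)*(-34 + 11) = ((2 + 4 + 16 + 16*(½)) + 20)*(-23) = ((2 + 4 + 16 + 8) + 20)*(-23) = (30 + 20)*(-23) = 50*(-23) = -1150)
(-2*(-5) + S)² = (-2*(-5) - 1150)² = (10 - 1150)² = (-1140)² = 1299600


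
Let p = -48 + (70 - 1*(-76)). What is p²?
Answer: 9604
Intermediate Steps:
p = 98 (p = -48 + (70 + 76) = -48 + 146 = 98)
p² = 98² = 9604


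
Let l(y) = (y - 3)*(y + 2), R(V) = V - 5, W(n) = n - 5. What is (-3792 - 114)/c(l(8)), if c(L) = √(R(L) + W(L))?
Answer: -651*√10/5 ≈ -411.73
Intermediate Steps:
W(n) = -5 + n
R(V) = -5 + V
l(y) = (-3 + y)*(2 + y)
c(L) = √(-10 + 2*L) (c(L) = √((-5 + L) + (-5 + L)) = √(-10 + 2*L))
(-3792 - 114)/c(l(8)) = (-3792 - 114)/(√(-10 + 2*(-6 + 8² - 1*8))) = -3906/√(-10 + 2*(-6 + 64 - 8)) = -3906/√(-10 + 2*50) = -3906/√(-10 + 100) = -3906*√10/30 = -651*√10/5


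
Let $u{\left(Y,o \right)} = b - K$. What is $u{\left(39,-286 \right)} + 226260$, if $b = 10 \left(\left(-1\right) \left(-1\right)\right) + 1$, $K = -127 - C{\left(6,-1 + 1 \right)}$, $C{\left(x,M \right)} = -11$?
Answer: $226387$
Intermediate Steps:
$K = -116$ ($K = -127 - -11 = -127 + 11 = -116$)
$b = 11$ ($b = 10 \cdot 1 + 1 = 10 + 1 = 11$)
$u{\left(Y,o \right)} = 127$ ($u{\left(Y,o \right)} = 11 - -116 = 11 + 116 = 127$)
$u{\left(39,-286 \right)} + 226260 = 127 + 226260 = 226387$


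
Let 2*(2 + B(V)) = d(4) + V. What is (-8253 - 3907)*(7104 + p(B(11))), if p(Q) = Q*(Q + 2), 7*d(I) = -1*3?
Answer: -4243195520/49 ≈ -8.6596e+7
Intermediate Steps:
d(I) = -3/7 (d(I) = (-1*3)/7 = (⅐)*(-3) = -3/7)
B(V) = -31/14 + V/2 (B(V) = -2 + (-3/7 + V)/2 = -2 + (-3/14 + V/2) = -31/14 + V/2)
p(Q) = Q*(2 + Q)
(-8253 - 3907)*(7104 + p(B(11))) = (-8253 - 3907)*(7104 + (-31/14 + (½)*11)*(2 + (-31/14 + (½)*11))) = -12160*(7104 + (-31/14 + 11/2)*(2 + (-31/14 + 11/2))) = -12160*(7104 + 23*(2 + 23/7)/7) = -12160*(7104 + (23/7)*(37/7)) = -12160*(7104 + 851/49) = -12160*348947/49 = -4243195520/49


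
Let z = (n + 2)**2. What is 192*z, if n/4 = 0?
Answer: 768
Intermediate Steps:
n = 0 (n = 4*0 = 0)
z = 4 (z = (0 + 2)**2 = 2**2 = 4)
192*z = 192*4 = 768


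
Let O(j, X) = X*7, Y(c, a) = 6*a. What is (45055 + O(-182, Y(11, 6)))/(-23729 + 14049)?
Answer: -45307/9680 ≈ -4.6805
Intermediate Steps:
O(j, X) = 7*X
(45055 + O(-182, Y(11, 6)))/(-23729 + 14049) = (45055 + 7*(6*6))/(-23729 + 14049) = (45055 + 7*36)/(-9680) = (45055 + 252)*(-1/9680) = 45307*(-1/9680) = -45307/9680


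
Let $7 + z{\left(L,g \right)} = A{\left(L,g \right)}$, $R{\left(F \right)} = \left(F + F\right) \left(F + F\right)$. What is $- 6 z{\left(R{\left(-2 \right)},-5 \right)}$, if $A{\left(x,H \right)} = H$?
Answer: $72$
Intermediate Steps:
$R{\left(F \right)} = 4 F^{2}$ ($R{\left(F \right)} = 2 F 2 F = 4 F^{2}$)
$z{\left(L,g \right)} = -7 + g$
$- 6 z{\left(R{\left(-2 \right)},-5 \right)} = - 6 \left(-7 - 5\right) = \left(-6\right) \left(-12\right) = 72$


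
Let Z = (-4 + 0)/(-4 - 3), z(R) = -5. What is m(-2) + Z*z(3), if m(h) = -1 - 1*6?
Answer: -69/7 ≈ -9.8571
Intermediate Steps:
m(h) = -7 (m(h) = -1 - 6 = -7)
Z = 4/7 (Z = -4/(-7) = -4*(-⅐) = 4/7 ≈ 0.57143)
m(-2) + Z*z(3) = -7 + (4/7)*(-5) = -7 - 20/7 = -69/7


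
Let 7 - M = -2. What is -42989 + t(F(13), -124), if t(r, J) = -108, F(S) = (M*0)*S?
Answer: -43097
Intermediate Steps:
M = 9 (M = 7 - 1*(-2) = 7 + 2 = 9)
F(S) = 0 (F(S) = (9*0)*S = 0*S = 0)
-42989 + t(F(13), -124) = -42989 - 108 = -43097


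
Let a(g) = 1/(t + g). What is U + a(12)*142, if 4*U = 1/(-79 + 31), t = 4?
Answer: 1703/192 ≈ 8.8698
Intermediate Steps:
U = -1/192 (U = 1/(4*(-79 + 31)) = (¼)/(-48) = (¼)*(-1/48) = -1/192 ≈ -0.0052083)
a(g) = 1/(4 + g)
U + a(12)*142 = -1/192 + 142/(4 + 12) = -1/192 + 142/16 = -1/192 + (1/16)*142 = -1/192 + 71/8 = 1703/192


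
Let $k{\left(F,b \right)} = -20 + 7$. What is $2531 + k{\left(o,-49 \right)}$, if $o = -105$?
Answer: $2518$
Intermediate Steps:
$k{\left(F,b \right)} = -13$
$2531 + k{\left(o,-49 \right)} = 2531 - 13 = 2518$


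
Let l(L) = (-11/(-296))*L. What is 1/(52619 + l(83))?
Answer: 296/15576137 ≈ 1.9003e-5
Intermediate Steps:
l(L) = 11*L/296 (l(L) = (-11*(-1/296))*L = 11*L/296)
1/(52619 + l(83)) = 1/(52619 + (11/296)*83) = 1/(52619 + 913/296) = 1/(15576137/296) = 296/15576137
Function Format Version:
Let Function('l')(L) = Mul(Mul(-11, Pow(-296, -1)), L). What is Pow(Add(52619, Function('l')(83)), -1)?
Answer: Rational(296, 15576137) ≈ 1.9003e-5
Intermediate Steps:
Function('l')(L) = Mul(Rational(11, 296), L) (Function('l')(L) = Mul(Mul(-11, Rational(-1, 296)), L) = Mul(Rational(11, 296), L))
Pow(Add(52619, Function('l')(83)), -1) = Pow(Add(52619, Mul(Rational(11, 296), 83)), -1) = Pow(Add(52619, Rational(913, 296)), -1) = Pow(Rational(15576137, 296), -1) = Rational(296, 15576137)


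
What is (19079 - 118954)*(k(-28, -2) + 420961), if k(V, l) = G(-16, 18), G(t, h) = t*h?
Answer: -42014715875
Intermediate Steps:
G(t, h) = h*t
k(V, l) = -288 (k(V, l) = 18*(-16) = -288)
(19079 - 118954)*(k(-28, -2) + 420961) = (19079 - 118954)*(-288 + 420961) = -99875*420673 = -42014715875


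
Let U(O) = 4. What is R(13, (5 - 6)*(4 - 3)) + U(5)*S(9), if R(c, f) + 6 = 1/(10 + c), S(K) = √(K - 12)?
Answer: -137/23 + 4*I*√3 ≈ -5.9565 + 6.9282*I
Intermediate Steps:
S(K) = √(-12 + K)
R(c, f) = -6 + 1/(10 + c)
R(13, (5 - 6)*(4 - 3)) + U(5)*S(9) = (-59 - 6*13)/(10 + 13) + 4*√(-12 + 9) = (-59 - 78)/23 + 4*√(-3) = (1/23)*(-137) + 4*(I*√3) = -137/23 + 4*I*√3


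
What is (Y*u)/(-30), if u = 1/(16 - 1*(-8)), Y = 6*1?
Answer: -1/120 ≈ -0.0083333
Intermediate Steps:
Y = 6
u = 1/24 (u = 1/(16 + 8) = 1/24 ≈ 0.041667)
(Y*u)/(-30) = (6*(1/24))/(-30) = (1/4)*(-1/30) = -1/120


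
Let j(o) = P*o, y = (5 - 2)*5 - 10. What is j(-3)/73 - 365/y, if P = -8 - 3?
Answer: -5296/73 ≈ -72.548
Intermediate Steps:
P = -11
y = 5 (y = 3*5 - 10 = 15 - 10 = 5)
j(o) = -11*o
j(-3)/73 - 365/y = -11*(-3)/73 - 365/5 = 33*(1/73) - 365*⅕ = 33/73 - 73 = -5296/73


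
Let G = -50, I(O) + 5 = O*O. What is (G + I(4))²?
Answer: 1521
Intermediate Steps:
I(O) = -5 + O² (I(O) = -5 + O*O = -5 + O²)
(G + I(4))² = (-50 + (-5 + 4²))² = (-50 + (-5 + 16))² = (-50 + 11)² = (-39)² = 1521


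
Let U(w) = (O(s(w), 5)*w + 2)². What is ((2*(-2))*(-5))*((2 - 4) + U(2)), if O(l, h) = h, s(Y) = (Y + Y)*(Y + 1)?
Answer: 2840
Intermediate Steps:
s(Y) = 2*Y*(1 + Y) (s(Y) = (2*Y)*(1 + Y) = 2*Y*(1 + Y))
U(w) = (2 + 5*w)² (U(w) = (5*w + 2)² = (2 + 5*w)²)
((2*(-2))*(-5))*((2 - 4) + U(2)) = ((2*(-2))*(-5))*((2 - 4) + (2 + 5*2)²) = (-4*(-5))*(-2 + (2 + 10)²) = 20*(-2 + 12²) = 20*(-2 + 144) = 20*142 = 2840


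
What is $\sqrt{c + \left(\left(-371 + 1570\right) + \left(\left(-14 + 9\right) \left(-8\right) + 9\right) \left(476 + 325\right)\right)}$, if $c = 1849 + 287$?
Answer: $2 \sqrt{10646} \approx 206.36$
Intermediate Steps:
$c = 2136$
$\sqrt{c + \left(\left(-371 + 1570\right) + \left(\left(-14 + 9\right) \left(-8\right) + 9\right) \left(476 + 325\right)\right)} = \sqrt{2136 + \left(\left(-371 + 1570\right) + \left(\left(-14 + 9\right) \left(-8\right) + 9\right) \left(476 + 325\right)\right)} = \sqrt{2136 + \left(1199 + \left(\left(-5\right) \left(-8\right) + 9\right) 801\right)} = \sqrt{2136 + \left(1199 + \left(40 + 9\right) 801\right)} = \sqrt{2136 + \left(1199 + 49 \cdot 801\right)} = \sqrt{2136 + \left(1199 + 39249\right)} = \sqrt{2136 + 40448} = \sqrt{42584} = 2 \sqrt{10646}$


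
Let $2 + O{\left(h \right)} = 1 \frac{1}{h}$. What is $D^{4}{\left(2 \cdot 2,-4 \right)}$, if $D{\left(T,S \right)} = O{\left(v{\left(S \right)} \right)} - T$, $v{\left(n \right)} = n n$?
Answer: $\frac{81450625}{65536} \approx 1242.8$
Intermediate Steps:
$v{\left(n \right)} = n^{2}$
$O{\left(h \right)} = -2 + \frac{1}{h}$ ($O{\left(h \right)} = -2 + 1 \frac{1}{h} = -2 + \frac{1}{h}$)
$D{\left(T,S \right)} = -2 + \frac{1}{S^{2}} - T$ ($D{\left(T,S \right)} = \left(-2 + \frac{1}{S^{2}}\right) - T = -2 + \frac{1}{S^{2}} - T$)
$D^{4}{\left(2 \cdot 2,-4 \right)} = \left(-2 + \frac{1}{16} - 2 \cdot 2\right)^{4} = \left(-2 + \frac{1}{16} - 4\right)^{4} = \left(- \frac{95}{16}\right)^{4} = \frac{81450625}{65536}$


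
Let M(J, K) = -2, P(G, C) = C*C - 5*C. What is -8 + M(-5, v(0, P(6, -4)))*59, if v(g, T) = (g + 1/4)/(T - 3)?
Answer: -126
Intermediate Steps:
P(G, C) = C**2 - 5*C
v(g, T) = (1/4 + g)/(-3 + T) (v(g, T) = (g + 1*(1/4))/(-3 + T) = (g + 1/4)/(-3 + T) = (1/4 + g)/(-3 + T))
-8 + M(-5, v(0, P(6, -4)))*59 = -8 - 2*59 = -8 - 118 = -126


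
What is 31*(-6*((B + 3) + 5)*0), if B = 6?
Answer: 0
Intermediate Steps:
31*(-6*((B + 3) + 5)*0) = 31*(-6*((6 + 3) + 5)*0) = 31*(-6*(9 + 5)*0) = 31*(-84*0) = 31*(-6*0) = 31*0 = 0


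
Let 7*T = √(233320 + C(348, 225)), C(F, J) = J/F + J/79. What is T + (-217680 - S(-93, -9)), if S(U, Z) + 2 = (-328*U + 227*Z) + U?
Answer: -246046 + √4898562372955/32074 ≈ -2.4598e+5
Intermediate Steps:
C(F, J) = J/79 + J/F (C(F, J) = J/F + J*(1/79) = J/F + J/79 = J/79 + J/F)
S(U, Z) = -2 - 327*U + 227*Z (S(U, Z) = -2 + ((-328*U + 227*Z) + U) = -2 + (-327*U + 227*Z) = -2 - 327*U + 227*Z)
T = √4898562372955/32074 (T = √(233320 + ((1/79)*225 + 225/348))/7 = √(233320 + (225/79 + 225*(1/348)))/7 = √(233320 + (225/79 + 75/116))/7 = √(233320 + 32025/9164)/7 = √(2138176505/9164)/7 = (√4898562372955/4582)/7 = √4898562372955/32074 ≈ 69.005)
T + (-217680 - S(-93, -9)) = √4898562372955/32074 + (-217680 - (-2 - 327*(-93) + 227*(-9))) = √4898562372955/32074 + (-217680 - (-2 + 30411 - 2043)) = √4898562372955/32074 + (-217680 - 1*28366) = √4898562372955/32074 + (-217680 - 28366) = √4898562372955/32074 - 246046 = -246046 + √4898562372955/32074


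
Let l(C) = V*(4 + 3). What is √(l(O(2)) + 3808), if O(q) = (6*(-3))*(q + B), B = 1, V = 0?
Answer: 4*√238 ≈ 61.709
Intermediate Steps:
O(q) = -18 - 18*q (O(q) = (6*(-3))*(q + 1) = -18*(1 + q) = -18 - 18*q)
l(C) = 0 (l(C) = 0*(4 + 3) = 0*7 = 0)
√(l(O(2)) + 3808) = √(0 + 3808) = √3808 = 4*√238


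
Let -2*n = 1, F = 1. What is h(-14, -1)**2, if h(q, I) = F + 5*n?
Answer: 9/4 ≈ 2.2500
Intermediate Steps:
n = -1/2 (n = -1/2*1 = -1/2 ≈ -0.50000)
h(q, I) = -3/2 (h(q, I) = 1 + 5*(-1/2) = 1 - 5/2 = -3/2)
h(-14, -1)**2 = (-3/2)**2 = 9/4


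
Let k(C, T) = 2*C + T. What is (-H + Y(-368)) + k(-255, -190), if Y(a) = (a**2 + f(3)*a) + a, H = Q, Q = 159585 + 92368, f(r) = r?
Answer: -118701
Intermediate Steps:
Q = 251953
k(C, T) = T + 2*C
H = 251953
Y(a) = a**2 + 4*a (Y(a) = (a**2 + 3*a) + a = a**2 + 4*a)
(-H + Y(-368)) + k(-255, -190) = (-1*251953 - 368*(4 - 368)) + (-190 + 2*(-255)) = (-251953 - 368*(-364)) + (-190 - 510) = (-251953 + 133952) - 700 = -118001 - 700 = -118701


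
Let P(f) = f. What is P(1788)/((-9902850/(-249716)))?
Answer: 74415368/1650475 ≈ 45.087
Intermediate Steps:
P(1788)/((-9902850/(-249716))) = 1788/((-9902850/(-249716))) = 1788/((-9902850*(-1/249716))) = 1788/(4951425/124858) = 1788*(124858/4951425) = 74415368/1650475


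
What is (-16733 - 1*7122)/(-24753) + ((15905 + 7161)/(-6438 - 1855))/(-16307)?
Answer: 3226576853803/3347445989103 ≈ 0.96389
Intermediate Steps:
(-16733 - 1*7122)/(-24753) + ((15905 + 7161)/(-6438 - 1855))/(-16307) = (-16733 - 7122)*(-1/24753) + (23066/(-8293))*(-1/16307) = -23855*(-1/24753) + (23066*(-1/8293))*(-1/16307) = 23855/24753 - 23066/8293*(-1/16307) = 23855/24753 + 23066/135233951 = 3226576853803/3347445989103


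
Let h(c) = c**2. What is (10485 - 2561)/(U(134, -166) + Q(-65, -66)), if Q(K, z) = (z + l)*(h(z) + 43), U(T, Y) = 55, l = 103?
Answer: 3962/81409 ≈ 0.048668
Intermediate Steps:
Q(K, z) = (43 + z**2)*(103 + z) (Q(K, z) = (z + 103)*(z**2 + 43) = (103 + z)*(43 + z**2) = (43 + z**2)*(103 + z))
(10485 - 2561)/(U(134, -166) + Q(-65, -66)) = (10485 - 2561)/(55 + (4429 + (-66)**3 + 43*(-66) + 103*(-66)**2)) = 7924/(55 + (4429 - 287496 - 2838 + 103*4356)) = 7924/(55 + (4429 - 287496 - 2838 + 448668)) = 7924/(55 + 162763) = 7924/162818 = 7924*(1/162818) = 3962/81409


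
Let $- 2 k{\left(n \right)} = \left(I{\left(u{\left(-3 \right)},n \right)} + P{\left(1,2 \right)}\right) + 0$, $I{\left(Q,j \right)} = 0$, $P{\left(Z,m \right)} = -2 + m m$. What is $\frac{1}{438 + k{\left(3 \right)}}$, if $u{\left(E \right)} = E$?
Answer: $\frac{1}{437} \approx 0.0022883$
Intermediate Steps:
$P{\left(Z,m \right)} = -2 + m^{2}$
$k{\left(n \right)} = -1$ ($k{\left(n \right)} = - \frac{\left(0 - \left(2 - 2^{2}\right)\right) + 0}{2} = - \frac{\left(0 + \left(-2 + 4\right)\right) + 0}{2} = - \frac{\left(0 + 2\right) + 0}{2} = - \frac{2 + 0}{2} = \left(- \frac{1}{2}\right) 2 = -1$)
$\frac{1}{438 + k{\left(3 \right)}} = \frac{1}{438 - 1} = \frac{1}{437}$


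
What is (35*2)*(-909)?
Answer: -63630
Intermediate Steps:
(35*2)*(-909) = 70*(-909) = -63630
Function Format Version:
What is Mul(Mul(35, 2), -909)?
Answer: -63630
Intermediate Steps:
Mul(Mul(35, 2), -909) = Mul(70, -909) = -63630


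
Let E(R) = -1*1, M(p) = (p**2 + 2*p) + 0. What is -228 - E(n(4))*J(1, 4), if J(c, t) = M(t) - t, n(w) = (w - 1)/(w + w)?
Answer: -208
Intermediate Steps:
M(p) = p**2 + 2*p
n(w) = (-1 + w)/(2*w) (n(w) = (-1 + w)/((2*w)) = (-1 + w)*(1/(2*w)) = (-1 + w)/(2*w))
E(R) = -1
J(c, t) = -t + t*(2 + t) (J(c, t) = t*(2 + t) - t = -t + t*(2 + t))
-228 - E(n(4))*J(1, 4) = -228 - (-1)*4*(1 + 4) = -228 - (-1)*4*5 = -228 - (-1)*20 = -228 - 1*(-20) = -228 + 20 = -208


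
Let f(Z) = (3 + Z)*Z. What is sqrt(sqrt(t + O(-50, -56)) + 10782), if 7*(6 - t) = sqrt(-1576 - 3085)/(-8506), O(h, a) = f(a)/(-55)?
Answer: sqrt(115630270940230200 + 3274810*sqrt(3274810)*sqrt(-157071796 + 55*I*sqrt(4661)))/3274810 ≈ 103.84 + 0.033349*I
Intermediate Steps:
f(Z) = Z*(3 + Z)
O(h, a) = -a*(3 + a)/55 (O(h, a) = (a*(3 + a))/(-55) = (a*(3 + a))*(-1/55) = -a*(3 + a)/55)
t = 6 + I*sqrt(4661)/59542 (t = 6 - sqrt(-1576 - 3085)/(7*(-8506)) = 6 - sqrt(-4661)*(-1)/(7*8506) = 6 - I*sqrt(4661)*(-1)/(7*8506) = 6 - (-1)*I*sqrt(4661)/59542 = 6 + I*sqrt(4661)/59542 ≈ 6.0 + 0.0011466*I)
sqrt(sqrt(t + O(-50, -56)) + 10782) = sqrt(sqrt((6 + I*sqrt(4661)/59542) - 1/55*(-56)*(3 - 56)) + 10782) = sqrt(sqrt((6 + I*sqrt(4661)/59542) - 1/55*(-56)*(-53)) + 10782) = sqrt(sqrt((6 + I*sqrt(4661)/59542) - 2968/55) + 10782) = sqrt(sqrt(-2638/55 + I*sqrt(4661)/59542) + 10782) = sqrt(10782 + sqrt(-2638/55 + I*sqrt(4661)/59542))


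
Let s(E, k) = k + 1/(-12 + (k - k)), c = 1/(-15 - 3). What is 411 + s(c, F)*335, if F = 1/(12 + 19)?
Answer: 146527/372 ≈ 393.89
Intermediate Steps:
F = 1/31 ≈ 0.032258
c = -1/18 (c = 1/(-18) = -1/18 ≈ -0.055556)
s(E, k) = -1/12 + k (s(E, k) = k + 1/(-12 + 0) = k + 1/(-12) = k - 1/12 = -1/12 + k)
411 + s(c, F)*335 = 411 + (-1/12 + 1/31)*335 = 411 - 19/372*335 = 411 - 6365/372 = 146527/372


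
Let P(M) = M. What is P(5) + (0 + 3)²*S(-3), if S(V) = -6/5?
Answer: -29/5 ≈ -5.8000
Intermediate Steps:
S(V) = -6/5 (S(V) = -6*⅕ = -6/5)
P(5) + (0 + 3)²*S(-3) = 5 + (0 + 3)²*(-6/5) = 5 + 3²*(-6/5) = 5 + 9*(-6/5) = 5 - 54/5 = -29/5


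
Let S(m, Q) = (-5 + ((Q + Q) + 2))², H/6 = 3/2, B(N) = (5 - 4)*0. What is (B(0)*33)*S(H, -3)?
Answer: 0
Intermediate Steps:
B(N) = 0 (B(N) = 1*0 = 0)
H = 9 (H = 6*(3/2) = 9)
S(m, Q) = (-3 + 2*Q)² (S(m, Q) = (-5 + (2*Q + 2))² = (-5 + (2 + 2*Q))² = (-3 + 2*Q)²)
(B(0)*33)*S(H, -3) = (0*33)*(-3 + 2*(-3))² = 0*(-3 - 6)² = 0*(-9)² = 0*81 = 0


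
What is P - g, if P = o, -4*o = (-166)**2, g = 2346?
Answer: -9235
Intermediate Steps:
o = -6889 (o = -1/4*(-166)**2 = -1/4*27556 = -6889)
P = -6889
P - g = -6889 - 1*2346 = -6889 - 2346 = -9235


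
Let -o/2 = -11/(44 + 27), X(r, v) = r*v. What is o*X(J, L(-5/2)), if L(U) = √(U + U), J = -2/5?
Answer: -44*I*√5/355 ≈ -0.27715*I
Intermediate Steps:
J = -⅖ (J = -2*⅕ = -⅖ ≈ -0.40000)
L(U) = √2*√U (L(U) = √(2*U) = √2*√U)
o = 22/71 (o = -(-22)/(44 + 27) = -(-22)/71 = -2*(-11/71) = 22/71 ≈ 0.30986)
o*X(J, L(-5/2)) = 22*(-2*√2*√(-5/2)/5)/71 = 22*(-2*√2*I*√10/2/5)/71 = 22*(-2*I*√5/5)/71 = -44*I*√5/355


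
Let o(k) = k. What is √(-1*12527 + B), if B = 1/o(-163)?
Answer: 3*I*√36981114/163 ≈ 111.92*I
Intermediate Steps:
B = -1/163 (B = 1/(-163) = -1/163 ≈ -0.0061350)
√(-1*12527 + B) = √(-1*12527 - 1/163) = √(-12527 - 1/163) = √(-2041902/163) = 3*I*√36981114/163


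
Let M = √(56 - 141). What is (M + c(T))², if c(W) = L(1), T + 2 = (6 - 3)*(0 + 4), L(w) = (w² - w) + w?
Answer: (1 + I*√85)² ≈ -84.0 + 18.439*I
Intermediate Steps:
L(w) = w²
T = 10 (T = -2 + (6 - 3)*(0 + 4) = -2 + 3*4 = -2 + 12 = 10)
c(W) = 1 (c(W) = 1² = 1)
M = I*√85 (M = √(-85) = I*√85 ≈ 9.2195*I)
(M + c(T))² = (I*√85 + 1)² = (1 + I*√85)²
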